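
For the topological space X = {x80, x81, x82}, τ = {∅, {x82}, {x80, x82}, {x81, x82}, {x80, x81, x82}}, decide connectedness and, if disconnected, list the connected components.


(X, τ) is connected.

Find clopen sets (U ∈ τ with X ∖ U ∈ τ):
  U = ∅, X ∖ U = {x80, x81, x82} — both open, so U is clopen.
  U = {x80, x81, x82}, X ∖ U = ∅ — both open, so U is clopen.
Only trivial clopens (∅ and X) exist, so (X, τ) is connected.
Compute connected components by grouping points that agree on all clopens:
  component: {x80, x81, x82}


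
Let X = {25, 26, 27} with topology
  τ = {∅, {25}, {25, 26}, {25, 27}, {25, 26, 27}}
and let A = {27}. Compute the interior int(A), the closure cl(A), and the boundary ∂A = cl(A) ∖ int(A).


int(A) = ∅, cl(A) = {27}, ∂A = {27}.

Closed sets in (X, τ) are complements of opens:
  closed(X, τ) = {∅, {26}, {27}, {26, 27}, {25, 26, 27}}.
int(A) = ⋃ {U ∈ τ : U ⊆ A}. Opens contained in A: ∅.
Taking the union of these: int(A) = ∅.
cl(A) = ⋂ {C closed : A ⊆ C}. Closed sets containing A: {27}, {26, 27}, {25, 26, 27}.
Intersecting these: cl(A) = {27}.
∂A = cl(A) ∖ int(A) = {27} ∖ ∅ = {27}.


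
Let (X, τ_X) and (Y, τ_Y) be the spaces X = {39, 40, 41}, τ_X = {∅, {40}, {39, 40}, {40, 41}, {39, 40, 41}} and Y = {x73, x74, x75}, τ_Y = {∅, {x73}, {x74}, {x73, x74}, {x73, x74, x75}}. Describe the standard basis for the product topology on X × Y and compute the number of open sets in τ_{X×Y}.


Basis B = {∅ × ∅, {40} × {x73}, {40} × {x74}, {39, 40} × {x73}, {39, 40} × {x74}, {40} × {x73, x74}, {40, 41} × {x73}, {40, 41} × {x74}, {39, 40, 41} × {x73}, {39, 40, 41} × {x74}, {40} × {x73, x74, x75}, {39, 40} × {x73, x74}, {40, 41} × {x73, x74}, {39, 40} × {x73, x74, x75}, {39, 40, 41} × {x73, x74}, {40, 41} × {x73, x74, x75}, {39, 40, 41} × {x73, x74, x75}}; |τ_{X×Y}| = 50.

Enumerate products U × V with U ∈ τ_X, V ∈ τ_Y (deduplicated):
  ∅ × ∅ = {} (∅)
  {40} × {x73} = {(40,x73)}
  {40} × {x74} = {(40,x74)}
  {39, 40} × {x73} = {(39,x73), (40,x73)}
  {39, 40} × {x74} = {(39,x74), (40,x74)}
  {40} × {x73, x74} = {(40,x73), (40,x74)}
  {40, 41} × {x73} = {(40,x73), (41,x73)}
  {40, 41} × {x74} = {(40,x74), (41,x74)}
  {39, 40, 41} × {x73} = {(39,x73), (40,x73), (41,x73)}
  {39, 40, 41} × {x74} = {(39,x74), (40,x74), (41,x74)}
  {40} × {x73, x74, x75} = {(40,x73), (40,x74), (40,x75)}
  {39, 40} × {x73, x74} = {(39,x73), (39,x74), (40,x73), (40,x74)}
  {40, 41} × {x73, x74} = {(40,x73), (40,x74), (41,x73), (41,x74)}
  {39, 40} × {x73, x74, x75} = {(39,x73), (39,x74), (39,x75), (40,x73), (40,x74), (40,x75)}
  {39, 40, 41} × {x73, x74} = {(39,x73), (39,x74), (40,x73), (40,x74), (41,x73), (41,x74)}
  {40, 41} × {x73, x74, x75} = {(40,x73), (40,x74), (40,x75), (41,x73), (41,x74), (41,x75)}
  {39, 40, 41} × {x73, x74, x75} = {(39,x73), (39,x74), (39,x75), (40,x73), (40,x74), (40,x75), (41,x73), (41,x74), (41,x75)}
These 17 distinct sets form the basis B.
Close under arbitrary unions to get τ_{X×Y}; counting gives |τ_{X×Y}| = 50.


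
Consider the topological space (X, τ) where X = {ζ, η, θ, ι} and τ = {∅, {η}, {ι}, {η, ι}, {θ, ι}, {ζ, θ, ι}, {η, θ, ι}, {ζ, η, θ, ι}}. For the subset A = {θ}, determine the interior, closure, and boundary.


int(A) = ∅, cl(A) = {ζ, θ}, ∂A = {ζ, θ}.

Closed sets in (X, τ) are complements of opens:
  closed(X, τ) = {∅, {ζ}, {η}, {ζ, η}, {ζ, θ}, {ζ, η, θ}, {ζ, θ, ι}, {ζ, η, θ, ι}}.
int(A) = ⋃ {U ∈ τ : U ⊆ A}. Opens contained in A: ∅.
Taking the union of these: int(A) = ∅.
cl(A) = ⋂ {C closed : A ⊆ C}. Closed sets containing A: {ζ, θ}, {ζ, η, θ}, {ζ, θ, ι}, {ζ, η, θ, ι}.
Intersecting these: cl(A) = {ζ, θ}.
∂A = cl(A) ∖ int(A) = {ζ, θ} ∖ ∅ = {ζ, θ}.


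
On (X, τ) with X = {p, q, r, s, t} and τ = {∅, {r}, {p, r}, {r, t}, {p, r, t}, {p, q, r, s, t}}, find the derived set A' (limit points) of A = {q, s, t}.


A' = {q, s}

For each x ∈ X, list the open sets U ∈ τ with x ∈ U, then check whether U ∩ (A ∖ {x}) ≠ ∅ for every such U.
  x = p: open {p, r} ∋ x has {p, r} ∩ (A ∖ {p}) = ∅, so x is NOT a limit point.
  x = q: opens ∋ x are {p, q, r, s, t}; each meets A ∖ {q}, so x IS a limit point.
  x = r: open {r} ∋ x has {r} ∩ (A ∖ {r}) = ∅, so x is NOT a limit point.
  x = s: opens ∋ x are {p, q, r, s, t}; each meets A ∖ {s}, so x IS a limit point.
  x = t: open {r, t} ∋ x has {r, t} ∩ (A ∖ {t}) = ∅, so x is NOT a limit point.
Collecting: A' = {q, s}.


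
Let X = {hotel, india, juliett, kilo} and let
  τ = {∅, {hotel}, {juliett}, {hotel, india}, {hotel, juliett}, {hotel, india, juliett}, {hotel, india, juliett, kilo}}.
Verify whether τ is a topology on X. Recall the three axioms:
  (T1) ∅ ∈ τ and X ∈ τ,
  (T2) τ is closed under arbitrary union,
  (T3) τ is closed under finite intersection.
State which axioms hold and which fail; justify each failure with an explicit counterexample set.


τ IS a topology on X.

Axiom (T1): ∅ ∈ τ? Yes; X ∈ τ? Yes.
Axiom (T2/T3): check pairwise unions and intersections of members of τ.
All pairwise intersections and unions checked — each lies in τ. Therefore τ satisfies (T1), (T2), (T3): it IS a topology on X.


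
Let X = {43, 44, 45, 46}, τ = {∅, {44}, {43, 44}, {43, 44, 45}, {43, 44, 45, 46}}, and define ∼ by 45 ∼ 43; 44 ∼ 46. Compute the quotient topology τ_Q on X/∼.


X/∼ = {[43=45], [44=46]}; |τ_Q| = 2.

Equivalence classes: [43=45], [44=46].
Quotient map π: X → X/∼ sends 43 ↦ [43=45], 44 ↦ [44=46], 45 ↦ [43=45], 46 ↦ [44=46].
For each subset V ⊆ X/∼, compute π^{-1}(V) ⊆ X and check whether π^{-1}(V) ∈ τ. V is open in τ_Q iff π^{-1}(V) ∈ τ.
  V = {}: π^{-1}(V) = ∅ ∈ τ ✓.
  V = {[43=45]}: π^{-1}(V) = {43, 45} ∉ τ ✗.
  V = {[44=46]}: π^{-1}(V) = {44, 46} ∉ τ ✗.
  V = {[43=45], [44=46]}: π^{-1}(V) = {43, 44, 45, 46} ∈ τ ✓.
Open sets in the quotient: τ_Q = {{}, {[43=45], [44=46]}} (2 elements).


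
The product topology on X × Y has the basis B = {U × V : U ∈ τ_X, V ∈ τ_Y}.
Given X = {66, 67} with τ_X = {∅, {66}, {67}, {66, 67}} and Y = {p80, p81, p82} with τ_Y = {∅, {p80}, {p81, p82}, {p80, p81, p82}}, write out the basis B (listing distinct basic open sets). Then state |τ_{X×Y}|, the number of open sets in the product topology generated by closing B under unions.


Basis B = {∅ × ∅, {66} × {p80}, {67} × {p80}, {66, 67} × {p80}, {66} × {p81, p82}, {67} × {p81, p82}, {66} × {p80, p81, p82}, {67} × {p80, p81, p82}, {66, 67} × {p81, p82}, {66, 67} × {p80, p81, p82}}; |τ_{X×Y}| = 16.

Enumerate products U × V with U ∈ τ_X, V ∈ τ_Y (deduplicated):
  ∅ × ∅ = {} (∅)
  {66} × {p80} = {(66,p80)}
  {67} × {p80} = {(67,p80)}
  {66, 67} × {p80} = {(66,p80), (67,p80)}
  {66} × {p81, p82} = {(66,p81), (66,p82)}
  {67} × {p81, p82} = {(67,p81), (67,p82)}
  {66} × {p80, p81, p82} = {(66,p80), (66,p81), (66,p82)}
  {67} × {p80, p81, p82} = {(67,p80), (67,p81), (67,p82)}
  {66, 67} × {p81, p82} = {(66,p81), (66,p82), (67,p81), (67,p82)}
  {66, 67} × {p80, p81, p82} = {(66,p80), (66,p81), (66,p82), (67,p80), (67,p81), (67,p82)}
These 10 distinct sets form the basis B.
Close under arbitrary unions to get τ_{X×Y}; counting gives |τ_{X×Y}| = 16.


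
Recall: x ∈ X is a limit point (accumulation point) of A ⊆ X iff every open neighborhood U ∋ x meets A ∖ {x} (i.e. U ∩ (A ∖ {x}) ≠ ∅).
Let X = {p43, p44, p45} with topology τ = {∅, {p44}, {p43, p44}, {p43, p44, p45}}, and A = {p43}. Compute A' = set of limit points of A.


A' = {p45}

For each x ∈ X, list the open sets U ∈ τ with x ∈ U, then check whether U ∩ (A ∖ {x}) ≠ ∅ for every such U.
  x = p43: open {p43, p44} ∋ x has {p43, p44} ∩ (A ∖ {p43}) = ∅, so x is NOT a limit point.
  x = p44: open {p44} ∋ x has {p44} ∩ (A ∖ {p44}) = ∅, so x is NOT a limit point.
  x = p45: opens ∋ x are {p43, p44, p45}; each meets A ∖ {p45}, so x IS a limit point.
Collecting: A' = {p45}.


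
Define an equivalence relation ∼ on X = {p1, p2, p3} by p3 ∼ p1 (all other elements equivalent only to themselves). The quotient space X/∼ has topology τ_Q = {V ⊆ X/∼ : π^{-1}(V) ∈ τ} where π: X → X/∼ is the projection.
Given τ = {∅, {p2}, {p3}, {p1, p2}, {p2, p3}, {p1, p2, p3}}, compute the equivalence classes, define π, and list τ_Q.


X/∼ = {[p1=p3], [p2]}; |τ_Q| = 3.

Equivalence classes: [p1=p3], [p2].
Quotient map π: X → X/∼ sends p1 ↦ [p1=p3], p2 ↦ [p2], p3 ↦ [p1=p3].
For each subset V ⊆ X/∼, compute π^{-1}(V) ⊆ X and check whether π^{-1}(V) ∈ τ. V is open in τ_Q iff π^{-1}(V) ∈ τ.
  V = {}: π^{-1}(V) = ∅ ∈ τ ✓.
  V = {[p1=p3]}: π^{-1}(V) = {p1, p3} ∉ τ ✗.
  V = {[p2]}: π^{-1}(V) = {p2} ∈ τ ✓.
  V = {[p1=p3], [p2]}: π^{-1}(V) = {p1, p2, p3} ∈ τ ✓.
Open sets in the quotient: τ_Q = {{}, {[p2]}, {[p1=p3], [p2]}} (3 elements).


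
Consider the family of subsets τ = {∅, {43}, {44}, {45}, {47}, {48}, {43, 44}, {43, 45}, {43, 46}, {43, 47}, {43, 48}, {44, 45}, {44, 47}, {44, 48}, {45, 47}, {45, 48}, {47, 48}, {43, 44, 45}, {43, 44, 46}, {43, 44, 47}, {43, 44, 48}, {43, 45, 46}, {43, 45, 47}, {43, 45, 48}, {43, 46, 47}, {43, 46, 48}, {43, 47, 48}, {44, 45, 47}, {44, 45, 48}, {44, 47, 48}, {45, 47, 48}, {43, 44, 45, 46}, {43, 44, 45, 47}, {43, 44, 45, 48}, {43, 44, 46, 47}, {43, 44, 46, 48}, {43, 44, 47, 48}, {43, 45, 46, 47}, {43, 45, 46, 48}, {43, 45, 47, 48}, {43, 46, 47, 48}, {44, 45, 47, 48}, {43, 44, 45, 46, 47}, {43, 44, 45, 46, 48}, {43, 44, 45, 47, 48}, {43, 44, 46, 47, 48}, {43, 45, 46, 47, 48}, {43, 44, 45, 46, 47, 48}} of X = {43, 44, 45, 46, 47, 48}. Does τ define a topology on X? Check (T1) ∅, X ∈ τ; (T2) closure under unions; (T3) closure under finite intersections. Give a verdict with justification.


τ IS a topology on X.

Axiom (T1): ∅ ∈ τ? Yes; X ∈ τ? Yes.
Axiom (T2/T3): check pairwise unions and intersections of members of τ.
All pairwise intersections and unions checked — each lies in τ. Therefore τ satisfies (T1), (T2), (T3): it IS a topology on X.


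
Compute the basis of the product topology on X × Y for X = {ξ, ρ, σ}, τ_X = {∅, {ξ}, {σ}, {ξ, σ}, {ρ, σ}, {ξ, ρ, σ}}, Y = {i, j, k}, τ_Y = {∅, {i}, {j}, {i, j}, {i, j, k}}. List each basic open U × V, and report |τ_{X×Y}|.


Basis B = {∅ × ∅, {ξ} × {i}, {ξ} × {j}, {σ} × {i}, {σ} × {j}, {ξ} × {i, j}, {ξ, σ} × {i}, {ξ, σ} × {j}, {ρ, σ} × {i}, {ρ, σ} × {j}, {σ} × {i, j}, {ξ} × {i, j, k}, {ξ, ρ, σ} × {i}, {ξ, ρ, σ} × {j}, {σ} × {i, j, k}, {ξ, σ} × {i, j}, {ρ, σ} × {i, j}, {ξ, σ} × {i, j, k}, {ξ, ρ, σ} × {i, j}, {ρ, σ} × {i, j, k}, {ξ, ρ, σ} × {i, j, k}}; |τ_{X×Y}| = 70.

Enumerate products U × V with U ∈ τ_X, V ∈ τ_Y (deduplicated):
  ∅ × ∅ = {} (∅)
  {ξ} × {i} = {(ξ,i)}
  {ξ} × {j} = {(ξ,j)}
  {σ} × {i} = {(σ,i)}
  {σ} × {j} = {(σ,j)}
  {ξ} × {i, j} = {(ξ,i), (ξ,j)}
  {ξ, σ} × {i} = {(ξ,i), (σ,i)}
  {ξ, σ} × {j} = {(ξ,j), (σ,j)}
  {ρ, σ} × {i} = {(ρ,i), (σ,i)}
  {ρ, σ} × {j} = {(ρ,j), (σ,j)}
  {σ} × {i, j} = {(σ,i), (σ,j)}
  {ξ} × {i, j, k} = {(ξ,i), (ξ,j), (ξ,k)}
  {ξ, ρ, σ} × {i} = {(ξ,i), (ρ,i), (σ,i)}
  {ξ, ρ, σ} × {j} = {(ξ,j), (ρ,j), (σ,j)}
  {σ} × {i, j, k} = {(σ,i), (σ,j), (σ,k)}
  {ξ, σ} × {i, j} = {(ξ,i), (ξ,j), (σ,i), (σ,j)}
  {ρ, σ} × {i, j} = {(ρ,i), (ρ,j), (σ,i), (σ,j)}
  {ξ, σ} × {i, j, k} = {(ξ,i), (ξ,j), (ξ,k), (σ,i), (σ,j), (σ,k)}
  {ξ, ρ, σ} × {i, j} = {(ξ,i), (ξ,j), (ρ,i), (ρ,j), (σ,i), (σ,j)}
  {ρ, σ} × {i, j, k} = {(ρ,i), (ρ,j), (ρ,k), (σ,i), (σ,j), (σ,k)}
  {ξ, ρ, σ} × {i, j, k} = {(ξ,i), (ξ,j), (ξ,k), (ρ,i), (ρ,j), (ρ,k), (σ,i), (σ,j), (σ,k)}
These 21 distinct sets form the basis B.
Close under arbitrary unions to get τ_{X×Y}; counting gives |τ_{X×Y}| = 70.


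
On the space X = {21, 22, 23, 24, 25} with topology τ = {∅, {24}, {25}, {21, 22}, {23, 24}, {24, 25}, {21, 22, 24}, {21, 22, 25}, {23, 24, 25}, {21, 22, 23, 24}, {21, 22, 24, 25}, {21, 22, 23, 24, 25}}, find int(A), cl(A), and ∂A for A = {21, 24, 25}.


int(A) = {24, 25}, cl(A) = {21, 22, 23, 24, 25}, ∂A = {21, 22, 23}.

Closed sets in (X, τ) are complements of opens:
  closed(X, τ) = {∅, {23}, {25}, {21, 22}, {23, 24}, {23, 25}, {21, 22, 23}, {21, 22, 25}, {23, 24, 25}, {21, 22, 23, 24}, {21, 22, 23, 25}, {21, 22, 23, 24, 25}}.
int(A) = ⋃ {U ∈ τ : U ⊆ A}. Opens contained in A: ∅, {24}, {25}, {24, 25}.
Taking the union of these: int(A) = {24, 25}.
cl(A) = ⋂ {C closed : A ⊆ C}. Closed sets containing A: {21, 22, 23, 24, 25}.
Intersecting these: cl(A) = {21, 22, 23, 24, 25}.
∂A = cl(A) ∖ int(A) = {21, 22, 23, 24, 25} ∖ {24, 25} = {21, 22, 23}.


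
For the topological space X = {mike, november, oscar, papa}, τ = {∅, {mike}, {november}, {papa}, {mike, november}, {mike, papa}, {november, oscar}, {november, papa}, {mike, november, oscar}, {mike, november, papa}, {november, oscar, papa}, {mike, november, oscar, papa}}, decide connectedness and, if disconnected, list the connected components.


(X, τ) is disconnected; components = [{mike}, {papa}, {november, oscar}].

Find clopen sets (U ∈ τ with X ∖ U ∈ τ):
  U = ∅, X ∖ U = {mike, november, oscar, papa} — both open, so U is clopen.
  U = {mike}, X ∖ U = {november, oscar, papa} — both open, so U is clopen.
  U = {papa}, X ∖ U = {mike, november, oscar} — both open, so U is clopen.
  U = {mike, papa}, X ∖ U = {november, oscar} — both open, so U is clopen.
  U = {november, oscar}, X ∖ U = {mike, papa} — both open, so U is clopen.
  U = {mike, november, oscar}, X ∖ U = {papa} — both open, so U is clopen.
  U = {november, oscar, papa}, X ∖ U = {mike} — both open, so U is clopen.
  U = {mike, november, oscar, papa}, X ∖ U = ∅ — both open, so U is clopen.
Nontrivial clopen(s) exist: e.g. {mike}. So (X, τ) is disconnected.
Compute connected components by grouping points that agree on all clopens:
  component: {mike}
  component: {papa}
  component: {november, oscar}


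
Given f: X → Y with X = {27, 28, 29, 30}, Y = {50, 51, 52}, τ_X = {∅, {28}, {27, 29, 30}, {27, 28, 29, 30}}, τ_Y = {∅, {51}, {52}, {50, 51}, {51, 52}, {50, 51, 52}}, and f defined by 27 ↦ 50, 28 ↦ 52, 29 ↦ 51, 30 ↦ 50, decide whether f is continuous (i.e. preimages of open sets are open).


f is NOT continuous.

Compute f^{-1}(U) for each U ∈ τ_Y:
  U = ∅: f^{-1}(U) = ∅ ∈ τ_X ✓.
  U = {51}: f^{-1}(U) = {29} ∉ τ_X ✗.
  U = {52}: f^{-1}(U) = {28} ∈ τ_X ✓.
  U = {50, 51}: f^{-1}(U) = {27, 29, 30} ∈ τ_X ✓.
  U = {51, 52}: f^{-1}(U) = {28, 29} ∉ τ_X ✗.
  U = {50, 51, 52}: f^{-1}(U) = {27, 28, 29, 30} ∈ τ_X ✓.
Found U = {51} with f^{-1}(U) = {29} not in τ_X. Therefore f is NOT continuous.


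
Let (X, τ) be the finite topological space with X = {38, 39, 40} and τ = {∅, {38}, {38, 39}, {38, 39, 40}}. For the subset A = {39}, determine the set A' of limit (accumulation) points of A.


A' = {40}

For each x ∈ X, list the open sets U ∈ τ with x ∈ U, then check whether U ∩ (A ∖ {x}) ≠ ∅ for every such U.
  x = 38: open {38} ∋ x has {38} ∩ (A ∖ {38}) = ∅, so x is NOT a limit point.
  x = 39: open {38, 39} ∋ x has {38, 39} ∩ (A ∖ {39}) = ∅, so x is NOT a limit point.
  x = 40: opens ∋ x are {38, 39, 40}; each meets A ∖ {40}, so x IS a limit point.
Collecting: A' = {40}.


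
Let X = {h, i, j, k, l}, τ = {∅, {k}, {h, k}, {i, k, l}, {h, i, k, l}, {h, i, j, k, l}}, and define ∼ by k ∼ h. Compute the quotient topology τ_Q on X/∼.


X/∼ = {[h=k], [i], [j], [l]}; |τ_Q| = 4.

Equivalence classes: [h=k], [i], [j], [l].
Quotient map π: X → X/∼ sends h ↦ [h=k], i ↦ [i], j ↦ [j], k ↦ [h=k], l ↦ [l].
For each subset V ⊆ X/∼, compute π^{-1}(V) ⊆ X and check whether π^{-1}(V) ∈ τ. V is open in τ_Q iff π^{-1}(V) ∈ τ.
  V = {}: π^{-1}(V) = ∅ ∈ τ ✓.
  V = {[h=k]}: π^{-1}(V) = {h, k} ∈ τ ✓.
  V = {[i]}: π^{-1}(V) = {i} ∉ τ ✗.
  V = {[h=k], [i]}: π^{-1}(V) = {h, i, k} ∉ τ ✗.
  V = {[j]}: π^{-1}(V) = {j} ∉ τ ✗.
  V = {[h=k], [j]}: π^{-1}(V) = {h, j, k} ∉ τ ✗.
  V = {[i], [j]}: π^{-1}(V) = {i, j} ∉ τ ✗.
  V = {[h=k], [i], [j]}: π^{-1}(V) = {h, i, j, k} ∉ τ ✗.
  V = {[l]}: π^{-1}(V) = {l} ∉ τ ✗.
  V = {[h=k], [l]}: π^{-1}(V) = {h, k, l} ∉ τ ✗.
  V = {[i], [l]}: π^{-1}(V) = {i, l} ∉ τ ✗.
  V = {[h=k], [i], [l]}: π^{-1}(V) = {h, i, k, l} ∈ τ ✓.
  V = {[j], [l]}: π^{-1}(V) = {j, l} ∉ τ ✗.
  V = {[h=k], [j], [l]}: π^{-1}(V) = {h, j, k, l} ∉ τ ✗.
  V = {[i], [j], [l]}: π^{-1}(V) = {i, j, l} ∉ τ ✗.
  V = {[h=k], [i], [j], [l]}: π^{-1}(V) = {h, i, j, k, l} ∈ τ ✓.
Open sets in the quotient: τ_Q = {{}, {[h=k]}, {[h=k], [i], [l]}, {[h=k], [i], [j], [l]}} (4 elements).


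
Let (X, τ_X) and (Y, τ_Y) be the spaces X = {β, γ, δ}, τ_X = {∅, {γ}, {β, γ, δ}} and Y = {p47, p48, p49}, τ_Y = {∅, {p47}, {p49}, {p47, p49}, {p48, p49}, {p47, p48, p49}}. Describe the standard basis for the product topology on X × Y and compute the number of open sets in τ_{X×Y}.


Basis B = {∅ × ∅, {γ} × {p47}, {γ} × {p49}, {γ} × {p47, p49}, {γ} × {p48, p49}, {β, γ, δ} × {p47}, {β, γ, δ} × {p49}, {γ} × {p47, p48, p49}, {β, γ, δ} × {p47, p49}, {β, γ, δ} × {p48, p49}, {β, γ, δ} × {p47, p48, p49}}; |τ_{X×Y}| = 18.

Enumerate products U × V with U ∈ τ_X, V ∈ τ_Y (deduplicated):
  ∅ × ∅ = {} (∅)
  {γ} × {p47} = {(γ,p47)}
  {γ} × {p49} = {(γ,p49)}
  {γ} × {p47, p49} = {(γ,p47), (γ,p49)}
  {γ} × {p48, p49} = {(γ,p48), (γ,p49)}
  {β, γ, δ} × {p47} = {(β,p47), (γ,p47), (δ,p47)}
  {β, γ, δ} × {p49} = {(β,p49), (γ,p49), (δ,p49)}
  {γ} × {p47, p48, p49} = {(γ,p47), (γ,p48), (γ,p49)}
  {β, γ, δ} × {p47, p49} = {(β,p47), (β,p49), (γ,p47), (γ,p49), (δ,p47), (δ,p49)}
  {β, γ, δ} × {p48, p49} = {(β,p48), (β,p49), (γ,p48), (γ,p49), (δ,p48), (δ,p49)}
  {β, γ, δ} × {p47, p48, p49} = {(β,p47), (β,p48), (β,p49), (γ,p47), (γ,p48), (γ,p49), (δ,p47), (δ,p48), (δ,p49)}
These 11 distinct sets form the basis B.
Close under arbitrary unions to get τ_{X×Y}; counting gives |τ_{X×Y}| = 18.


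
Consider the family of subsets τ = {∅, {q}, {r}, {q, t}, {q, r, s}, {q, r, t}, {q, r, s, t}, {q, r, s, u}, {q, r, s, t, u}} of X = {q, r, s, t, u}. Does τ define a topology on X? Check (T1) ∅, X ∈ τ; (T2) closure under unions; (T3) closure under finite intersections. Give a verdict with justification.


τ is NOT a topology on X.

Axiom (T1): ∅ ∈ τ? Yes; X ∈ τ? Yes.
Axiom (T2/T3): check pairwise unions and intersections of members of τ.
Counterexample for (T2): {q} ∪ {r} = {q, r} ∉ τ. Therefore τ is NOT a topology.


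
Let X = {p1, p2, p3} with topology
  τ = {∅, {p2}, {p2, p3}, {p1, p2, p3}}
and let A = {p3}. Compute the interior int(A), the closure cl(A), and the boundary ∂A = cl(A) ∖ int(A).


int(A) = ∅, cl(A) = {p1, p3}, ∂A = {p1, p3}.

Closed sets in (X, τ) are complements of opens:
  closed(X, τ) = {∅, {p1}, {p1, p3}, {p1, p2, p3}}.
int(A) = ⋃ {U ∈ τ : U ⊆ A}. Opens contained in A: ∅.
Taking the union of these: int(A) = ∅.
cl(A) = ⋂ {C closed : A ⊆ C}. Closed sets containing A: {p1, p3}, {p1, p2, p3}.
Intersecting these: cl(A) = {p1, p3}.
∂A = cl(A) ∖ int(A) = {p1, p3} ∖ ∅ = {p1, p3}.


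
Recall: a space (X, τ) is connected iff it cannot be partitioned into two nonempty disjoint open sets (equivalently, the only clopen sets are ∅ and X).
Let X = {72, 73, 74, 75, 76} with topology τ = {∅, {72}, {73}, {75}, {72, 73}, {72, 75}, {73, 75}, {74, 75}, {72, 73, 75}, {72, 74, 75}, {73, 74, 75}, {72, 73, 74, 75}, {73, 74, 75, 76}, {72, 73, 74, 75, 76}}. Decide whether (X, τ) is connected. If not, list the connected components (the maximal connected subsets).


(X, τ) is disconnected; components = [{72}, {73, 74, 75, 76}].

Find clopen sets (U ∈ τ with X ∖ U ∈ τ):
  U = ∅, X ∖ U = {72, 73, 74, 75, 76} — both open, so U is clopen.
  U = {72}, X ∖ U = {73, 74, 75, 76} — both open, so U is clopen.
  U = {73, 74, 75, 76}, X ∖ U = {72} — both open, so U is clopen.
  U = {72, 73, 74, 75, 76}, X ∖ U = ∅ — both open, so U is clopen.
Nontrivial clopen(s) exist: e.g. {72}. So (X, τ) is disconnected.
Compute connected components by grouping points that agree on all clopens:
  component: {72}
  component: {73, 74, 75, 76}


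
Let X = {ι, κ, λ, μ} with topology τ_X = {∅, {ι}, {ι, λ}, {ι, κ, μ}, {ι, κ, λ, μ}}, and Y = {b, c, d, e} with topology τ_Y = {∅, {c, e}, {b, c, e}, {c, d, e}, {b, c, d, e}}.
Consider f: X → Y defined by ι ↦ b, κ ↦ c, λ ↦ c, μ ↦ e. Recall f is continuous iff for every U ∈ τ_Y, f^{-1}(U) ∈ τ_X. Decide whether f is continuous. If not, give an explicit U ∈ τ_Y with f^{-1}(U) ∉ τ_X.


f is NOT continuous.

Compute f^{-1}(U) for each U ∈ τ_Y:
  U = ∅: f^{-1}(U) = ∅ ∈ τ_X ✓.
  U = {c, e}: f^{-1}(U) = {κ, λ, μ} ∉ τ_X ✗.
  U = {b, c, e}: f^{-1}(U) = {ι, κ, λ, μ} ∈ τ_X ✓.
  U = {c, d, e}: f^{-1}(U) = {κ, λ, μ} ∉ τ_X ✗.
  U = {b, c, d, e}: f^{-1}(U) = {ι, κ, λ, μ} ∈ τ_X ✓.
Found U = {c, e} with f^{-1}(U) = {κ, λ, μ} not in τ_X. Therefore f is NOT continuous.


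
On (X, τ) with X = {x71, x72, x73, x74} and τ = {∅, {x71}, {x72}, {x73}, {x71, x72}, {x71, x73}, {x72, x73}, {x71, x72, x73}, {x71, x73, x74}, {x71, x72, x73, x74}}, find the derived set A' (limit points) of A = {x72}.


A' = ∅

For each x ∈ X, list the open sets U ∈ τ with x ∈ U, then check whether U ∩ (A ∖ {x}) ≠ ∅ for every such U.
  x = x71: open {x71} ∋ x has {x71} ∩ (A ∖ {x71}) = ∅, so x is NOT a limit point.
  x = x72: open {x72} ∋ x has {x72} ∩ (A ∖ {x72}) = ∅, so x is NOT a limit point.
  x = x73: open {x73} ∋ x has {x73} ∩ (A ∖ {x73}) = ∅, so x is NOT a limit point.
  x = x74: open {x71, x73, x74} ∋ x has {x71, x73, x74} ∩ (A ∖ {x74}) = ∅, so x is NOT a limit point.
Collecting: A' = ∅.


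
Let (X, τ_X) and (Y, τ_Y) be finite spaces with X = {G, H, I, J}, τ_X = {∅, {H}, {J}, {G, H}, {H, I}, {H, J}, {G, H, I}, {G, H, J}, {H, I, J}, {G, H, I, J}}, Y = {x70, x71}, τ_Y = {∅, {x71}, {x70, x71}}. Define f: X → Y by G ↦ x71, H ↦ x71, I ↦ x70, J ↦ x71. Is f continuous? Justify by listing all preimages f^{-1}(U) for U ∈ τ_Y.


f IS continuous.

Compute f^{-1}(U) for each U ∈ τ_Y:
  U = ∅: f^{-1}(U) = ∅ ∈ τ_X ✓.
  U = {x71}: f^{-1}(U) = {G, H, J} ∈ τ_X ✓.
  U = {x70, x71}: f^{-1}(U) = {G, H, I, J} ∈ τ_X ✓.
Every preimage lies in τ_X, so f IS continuous.


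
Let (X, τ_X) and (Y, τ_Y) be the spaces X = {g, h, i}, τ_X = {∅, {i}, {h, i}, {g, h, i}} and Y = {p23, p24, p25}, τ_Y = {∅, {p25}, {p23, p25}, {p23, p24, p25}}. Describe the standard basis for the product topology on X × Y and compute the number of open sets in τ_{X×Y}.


Basis B = {∅ × ∅, {i} × {p25}, {h, i} × {p25}, {i} × {p23, p25}, {g, h, i} × {p25}, {i} × {p23, p24, p25}, {h, i} × {p23, p25}, {g, h, i} × {p23, p25}, {h, i} × {p23, p24, p25}, {g, h, i} × {p23, p24, p25}}; |τ_{X×Y}| = 20.

Enumerate products U × V with U ∈ τ_X, V ∈ τ_Y (deduplicated):
  ∅ × ∅ = {} (∅)
  {i} × {p25} = {(i,p25)}
  {h, i} × {p25} = {(h,p25), (i,p25)}
  {i} × {p23, p25} = {(i,p23), (i,p25)}
  {g, h, i} × {p25} = {(g,p25), (h,p25), (i,p25)}
  {i} × {p23, p24, p25} = {(i,p23), (i,p24), (i,p25)}
  {h, i} × {p23, p25} = {(h,p23), (h,p25), (i,p23), (i,p25)}
  {g, h, i} × {p23, p25} = {(g,p23), (g,p25), (h,p23), (h,p25), (i,p23), (i,p25)}
  {h, i} × {p23, p24, p25} = {(h,p23), (h,p24), (h,p25), (i,p23), (i,p24), (i,p25)}
  {g, h, i} × {p23, p24, p25} = {(g,p23), (g,p24), (g,p25), (h,p23), (h,p24), (h,p25), (i,p23), (i,p24), (i,p25)}
These 10 distinct sets form the basis B.
Close under arbitrary unions to get τ_{X×Y}; counting gives |τ_{X×Y}| = 20.


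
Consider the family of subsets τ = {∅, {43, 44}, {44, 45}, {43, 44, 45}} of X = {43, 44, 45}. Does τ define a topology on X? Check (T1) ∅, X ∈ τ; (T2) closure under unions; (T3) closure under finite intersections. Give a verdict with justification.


τ is NOT a topology on X.

Axiom (T1): ∅ ∈ τ? Yes; X ∈ τ? Yes.
Axiom (T2/T3): check pairwise unions and intersections of members of τ.
Counterexample for (T3): {43, 44} ∩ {44, 45} = {44} ∉ τ. Therefore τ is NOT a topology.


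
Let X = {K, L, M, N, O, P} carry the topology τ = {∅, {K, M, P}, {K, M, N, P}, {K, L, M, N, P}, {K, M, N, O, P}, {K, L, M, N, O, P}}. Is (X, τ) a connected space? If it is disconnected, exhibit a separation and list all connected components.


(X, τ) is connected.

Find clopen sets (U ∈ τ with X ∖ U ∈ τ):
  U = ∅, X ∖ U = {K, L, M, N, O, P} — both open, so U is clopen.
  U = {K, L, M, N, O, P}, X ∖ U = ∅ — both open, so U is clopen.
Only trivial clopens (∅ and X) exist, so (X, τ) is connected.
Compute connected components by grouping points that agree on all clopens:
  component: {K, L, M, N, O, P}


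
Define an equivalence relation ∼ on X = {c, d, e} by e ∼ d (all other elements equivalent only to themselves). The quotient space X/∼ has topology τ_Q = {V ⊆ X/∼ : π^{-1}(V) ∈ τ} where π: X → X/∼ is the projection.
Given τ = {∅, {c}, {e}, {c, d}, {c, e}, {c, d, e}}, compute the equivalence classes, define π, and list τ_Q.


X/∼ = {[c], [d=e]}; |τ_Q| = 3.

Equivalence classes: [c], [d=e].
Quotient map π: X → X/∼ sends c ↦ [c], d ↦ [d=e], e ↦ [d=e].
For each subset V ⊆ X/∼, compute π^{-1}(V) ⊆ X and check whether π^{-1}(V) ∈ τ. V is open in τ_Q iff π^{-1}(V) ∈ τ.
  V = {}: π^{-1}(V) = ∅ ∈ τ ✓.
  V = {[c]}: π^{-1}(V) = {c} ∈ τ ✓.
  V = {[d=e]}: π^{-1}(V) = {d, e} ∉ τ ✗.
  V = {[c], [d=e]}: π^{-1}(V) = {c, d, e} ∈ τ ✓.
Open sets in the quotient: τ_Q = {{}, {[c]}, {[c], [d=e]}} (3 elements).


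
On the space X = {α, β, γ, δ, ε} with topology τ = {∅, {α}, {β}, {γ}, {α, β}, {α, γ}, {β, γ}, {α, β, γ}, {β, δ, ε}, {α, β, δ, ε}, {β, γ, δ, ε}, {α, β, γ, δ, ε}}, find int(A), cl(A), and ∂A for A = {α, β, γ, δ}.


int(A) = {α, β, γ}, cl(A) = {α, β, γ, δ, ε}, ∂A = {δ, ε}.

Closed sets in (X, τ) are complements of opens:
  closed(X, τ) = {∅, {α}, {γ}, {α, γ}, {δ, ε}, {α, δ, ε}, {β, δ, ε}, {γ, δ, ε}, {α, β, δ, ε}, {α, γ, δ, ε}, {β, γ, δ, ε}, {α, β, γ, δ, ε}}.
int(A) = ⋃ {U ∈ τ : U ⊆ A}. Opens contained in A: ∅, {α}, {β}, {γ}, {α, β}, {α, γ}, {β, γ}, {α, β, γ}.
Taking the union of these: int(A) = {α, β, γ}.
cl(A) = ⋂ {C closed : A ⊆ C}. Closed sets containing A: {α, β, γ, δ, ε}.
Intersecting these: cl(A) = {α, β, γ, δ, ε}.
∂A = cl(A) ∖ int(A) = {α, β, γ, δ, ε} ∖ {α, β, γ} = {δ, ε}.


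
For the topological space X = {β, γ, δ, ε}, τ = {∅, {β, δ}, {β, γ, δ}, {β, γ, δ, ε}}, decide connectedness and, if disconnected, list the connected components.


(X, τ) is connected.

Find clopen sets (U ∈ τ with X ∖ U ∈ τ):
  U = ∅, X ∖ U = {β, γ, δ, ε} — both open, so U is clopen.
  U = {β, γ, δ, ε}, X ∖ U = ∅ — both open, so U is clopen.
Only trivial clopens (∅ and X) exist, so (X, τ) is connected.
Compute connected components by grouping points that agree on all clopens:
  component: {β, γ, δ, ε}


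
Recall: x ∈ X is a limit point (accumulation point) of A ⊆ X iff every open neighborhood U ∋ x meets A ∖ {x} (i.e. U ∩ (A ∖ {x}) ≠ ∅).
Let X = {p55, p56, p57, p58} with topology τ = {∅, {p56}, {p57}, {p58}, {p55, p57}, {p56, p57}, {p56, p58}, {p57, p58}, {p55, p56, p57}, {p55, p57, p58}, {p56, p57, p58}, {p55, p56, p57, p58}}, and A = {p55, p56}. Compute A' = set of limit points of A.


A' = ∅

For each x ∈ X, list the open sets U ∈ τ with x ∈ U, then check whether U ∩ (A ∖ {x}) ≠ ∅ for every such U.
  x = p55: open {p55, p57} ∋ x has {p55, p57} ∩ (A ∖ {p55}) = ∅, so x is NOT a limit point.
  x = p56: open {p56} ∋ x has {p56} ∩ (A ∖ {p56}) = ∅, so x is NOT a limit point.
  x = p57: open {p57} ∋ x has {p57} ∩ (A ∖ {p57}) = ∅, so x is NOT a limit point.
  x = p58: open {p58} ∋ x has {p58} ∩ (A ∖ {p58}) = ∅, so x is NOT a limit point.
Collecting: A' = ∅.


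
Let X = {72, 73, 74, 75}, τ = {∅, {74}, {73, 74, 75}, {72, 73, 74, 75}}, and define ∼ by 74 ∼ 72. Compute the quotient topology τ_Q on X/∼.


X/∼ = {[72=74], [73], [75]}; |τ_Q| = 2.

Equivalence classes: [72=74], [73], [75].
Quotient map π: X → X/∼ sends 72 ↦ [72=74], 73 ↦ [73], 74 ↦ [72=74], 75 ↦ [75].
For each subset V ⊆ X/∼, compute π^{-1}(V) ⊆ X and check whether π^{-1}(V) ∈ τ. V is open in τ_Q iff π^{-1}(V) ∈ τ.
  V = {}: π^{-1}(V) = ∅ ∈ τ ✓.
  V = {[72=74]}: π^{-1}(V) = {72, 74} ∉ τ ✗.
  V = {[73]}: π^{-1}(V) = {73} ∉ τ ✗.
  V = {[72=74], [73]}: π^{-1}(V) = {72, 73, 74} ∉ τ ✗.
  V = {[75]}: π^{-1}(V) = {75} ∉ τ ✗.
  V = {[72=74], [75]}: π^{-1}(V) = {72, 74, 75} ∉ τ ✗.
  V = {[73], [75]}: π^{-1}(V) = {73, 75} ∉ τ ✗.
  V = {[72=74], [73], [75]}: π^{-1}(V) = {72, 73, 74, 75} ∈ τ ✓.
Open sets in the quotient: τ_Q = {{}, {[72=74], [73], [75]}} (2 elements).


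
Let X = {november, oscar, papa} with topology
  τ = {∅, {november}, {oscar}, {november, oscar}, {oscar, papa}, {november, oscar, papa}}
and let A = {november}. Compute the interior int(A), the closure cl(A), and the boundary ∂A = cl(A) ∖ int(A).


int(A) = {november}, cl(A) = {november}, ∂A = ∅.

Closed sets in (X, τ) are complements of opens:
  closed(X, τ) = {∅, {november}, {papa}, {november, papa}, {oscar, papa}, {november, oscar, papa}}.
int(A) = ⋃ {U ∈ τ : U ⊆ A}. Opens contained in A: ∅, {november}.
Taking the union of these: int(A) = {november}.
cl(A) = ⋂ {C closed : A ⊆ C}. Closed sets containing A: {november}, {november, papa}, {november, oscar, papa}.
Intersecting these: cl(A) = {november}.
∂A = cl(A) ∖ int(A) = {november} ∖ {november} = ∅.


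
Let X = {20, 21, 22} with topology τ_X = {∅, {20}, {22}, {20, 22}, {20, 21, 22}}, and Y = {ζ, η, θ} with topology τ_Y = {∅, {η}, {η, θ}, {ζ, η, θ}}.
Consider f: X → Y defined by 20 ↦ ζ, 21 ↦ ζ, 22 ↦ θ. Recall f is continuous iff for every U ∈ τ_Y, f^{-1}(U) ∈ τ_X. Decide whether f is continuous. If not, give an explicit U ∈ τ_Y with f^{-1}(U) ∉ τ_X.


f IS continuous.

Compute f^{-1}(U) for each U ∈ τ_Y:
  U = ∅: f^{-1}(U) = ∅ ∈ τ_X ✓.
  U = {η}: f^{-1}(U) = ∅ ∈ τ_X ✓.
  U = {η, θ}: f^{-1}(U) = {22} ∈ τ_X ✓.
  U = {ζ, η, θ}: f^{-1}(U) = {20, 21, 22} ∈ τ_X ✓.
Every preimage lies in τ_X, so f IS continuous.


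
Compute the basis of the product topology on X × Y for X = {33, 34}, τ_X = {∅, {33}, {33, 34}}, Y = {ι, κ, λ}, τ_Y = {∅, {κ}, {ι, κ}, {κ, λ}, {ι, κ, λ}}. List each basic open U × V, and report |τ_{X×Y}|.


Basis B = {∅ × ∅, {33} × {κ}, {33} × {ι, κ}, {33} × {κ, λ}, {33, 34} × {κ}, {33} × {ι, κ, λ}, {33, 34} × {ι, κ}, {33, 34} × {κ, λ}, {33, 34} × {ι, κ, λ}}; |τ_{X×Y}| = 14.

Enumerate products U × V with U ∈ τ_X, V ∈ τ_Y (deduplicated):
  ∅ × ∅ = {} (∅)
  {33} × {κ} = {(33,κ)}
  {33} × {ι, κ} = {(33,ι), (33,κ)}
  {33} × {κ, λ} = {(33,κ), (33,λ)}
  {33, 34} × {κ} = {(33,κ), (34,κ)}
  {33} × {ι, κ, λ} = {(33,ι), (33,κ), (33,λ)}
  {33, 34} × {ι, κ} = {(33,ι), (33,κ), (34,ι), (34,κ)}
  {33, 34} × {κ, λ} = {(33,κ), (33,λ), (34,κ), (34,λ)}
  {33, 34} × {ι, κ, λ} = {(33,ι), (33,κ), (33,λ), (34,ι), (34,κ), (34,λ)}
These 9 distinct sets form the basis B.
Close under arbitrary unions to get τ_{X×Y}; counting gives |τ_{X×Y}| = 14.


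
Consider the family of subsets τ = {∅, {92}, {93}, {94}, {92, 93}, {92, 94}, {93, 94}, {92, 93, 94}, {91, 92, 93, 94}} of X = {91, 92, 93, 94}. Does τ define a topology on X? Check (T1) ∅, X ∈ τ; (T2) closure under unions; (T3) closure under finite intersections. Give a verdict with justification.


τ IS a topology on X.

Axiom (T1): ∅ ∈ τ? Yes; X ∈ τ? Yes.
Axiom (T2/T3): check pairwise unions and intersections of members of τ.
All pairwise intersections and unions checked — each lies in τ. Therefore τ satisfies (T1), (T2), (T3): it IS a topology on X.


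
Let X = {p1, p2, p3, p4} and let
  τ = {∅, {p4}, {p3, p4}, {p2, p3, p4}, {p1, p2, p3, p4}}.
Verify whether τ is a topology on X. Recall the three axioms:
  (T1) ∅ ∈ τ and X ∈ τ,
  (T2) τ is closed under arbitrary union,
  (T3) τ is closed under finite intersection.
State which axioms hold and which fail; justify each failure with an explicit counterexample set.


τ IS a topology on X.

Axiom (T1): ∅ ∈ τ? Yes; X ∈ τ? Yes.
Axiom (T2/T3): check pairwise unions and intersections of members of τ.
All pairwise intersections and unions checked — each lies in τ. Therefore τ satisfies (T1), (T2), (T3): it IS a topology on X.


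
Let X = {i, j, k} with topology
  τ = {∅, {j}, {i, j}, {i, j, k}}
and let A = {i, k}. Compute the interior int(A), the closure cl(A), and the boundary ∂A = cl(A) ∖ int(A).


int(A) = ∅, cl(A) = {i, k}, ∂A = {i, k}.

Closed sets in (X, τ) are complements of opens:
  closed(X, τ) = {∅, {k}, {i, k}, {i, j, k}}.
int(A) = ⋃ {U ∈ τ : U ⊆ A}. Opens contained in A: ∅.
Taking the union of these: int(A) = ∅.
cl(A) = ⋂ {C closed : A ⊆ C}. Closed sets containing A: {i, k}, {i, j, k}.
Intersecting these: cl(A) = {i, k}.
∂A = cl(A) ∖ int(A) = {i, k} ∖ ∅ = {i, k}.


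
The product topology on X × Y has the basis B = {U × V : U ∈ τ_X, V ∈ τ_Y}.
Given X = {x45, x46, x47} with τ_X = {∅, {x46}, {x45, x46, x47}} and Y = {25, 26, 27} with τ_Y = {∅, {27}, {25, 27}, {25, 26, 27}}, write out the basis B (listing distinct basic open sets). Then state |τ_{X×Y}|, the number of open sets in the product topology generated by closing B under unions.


Basis B = {∅ × ∅, {x46} × {27}, {x46} × {25, 27}, {x45, x46, x47} × {27}, {x46} × {25, 26, 27}, {x45, x46, x47} × {25, 27}, {x45, x46, x47} × {25, 26, 27}}; |τ_{X×Y}| = 10.

Enumerate products U × V with U ∈ τ_X, V ∈ τ_Y (deduplicated):
  ∅ × ∅ = {} (∅)
  {x46} × {27} = {(x46,27)}
  {x46} × {25, 27} = {(x46,25), (x46,27)}
  {x45, x46, x47} × {27} = {(x45,27), (x46,27), (x47,27)}
  {x46} × {25, 26, 27} = {(x46,25), (x46,26), (x46,27)}
  {x45, x46, x47} × {25, 27} = {(x45,25), (x45,27), (x46,25), (x46,27), (x47,25), (x47,27)}
  {x45, x46, x47} × {25, 26, 27} = {(x45,25), (x45,26), (x45,27), (x46,25), (x46,26), (x46,27), (x47,25), (x47,26), (x47,27)}
These 7 distinct sets form the basis B.
Close under arbitrary unions to get τ_{X×Y}; counting gives |τ_{X×Y}| = 10.


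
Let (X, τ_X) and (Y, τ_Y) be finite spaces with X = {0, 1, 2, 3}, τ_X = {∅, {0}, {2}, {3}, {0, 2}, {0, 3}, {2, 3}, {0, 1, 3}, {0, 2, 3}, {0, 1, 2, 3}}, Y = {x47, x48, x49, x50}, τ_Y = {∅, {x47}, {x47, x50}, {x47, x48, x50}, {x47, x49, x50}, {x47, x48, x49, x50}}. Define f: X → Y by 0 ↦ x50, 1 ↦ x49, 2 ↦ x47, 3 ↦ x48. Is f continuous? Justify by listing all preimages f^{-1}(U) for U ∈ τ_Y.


f is NOT continuous.

Compute f^{-1}(U) for each U ∈ τ_Y:
  U = ∅: f^{-1}(U) = ∅ ∈ τ_X ✓.
  U = {x47}: f^{-1}(U) = {2} ∈ τ_X ✓.
  U = {x47, x50}: f^{-1}(U) = {0, 2} ∈ τ_X ✓.
  U = {x47, x48, x50}: f^{-1}(U) = {0, 2, 3} ∈ τ_X ✓.
  U = {x47, x49, x50}: f^{-1}(U) = {0, 1, 2} ∉ τ_X ✗.
  U = {x47, x48, x49, x50}: f^{-1}(U) = {0, 1, 2, 3} ∈ τ_X ✓.
Found U = {x47, x49, x50} with f^{-1}(U) = {0, 1, 2} not in τ_X. Therefore f is NOT continuous.


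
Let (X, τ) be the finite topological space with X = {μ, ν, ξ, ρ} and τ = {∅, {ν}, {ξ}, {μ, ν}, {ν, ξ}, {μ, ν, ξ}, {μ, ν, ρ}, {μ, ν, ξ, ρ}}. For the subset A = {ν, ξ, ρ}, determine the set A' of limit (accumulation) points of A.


A' = {μ, ρ}

For each x ∈ X, list the open sets U ∈ τ with x ∈ U, then check whether U ∩ (A ∖ {x}) ≠ ∅ for every such U.
  x = μ: opens ∋ x are {μ, ν}, {μ, ν, ξ}, {μ, ν, ρ}, {μ, ν, ξ, ρ}; each meets A ∖ {μ}, so x IS a limit point.
  x = ν: open {ν} ∋ x has {ν} ∩ (A ∖ {ν}) = ∅, so x is NOT a limit point.
  x = ξ: open {ξ} ∋ x has {ξ} ∩ (A ∖ {ξ}) = ∅, so x is NOT a limit point.
  x = ρ: opens ∋ x are {μ, ν, ρ}, {μ, ν, ξ, ρ}; each meets A ∖ {ρ}, so x IS a limit point.
Collecting: A' = {μ, ρ}.


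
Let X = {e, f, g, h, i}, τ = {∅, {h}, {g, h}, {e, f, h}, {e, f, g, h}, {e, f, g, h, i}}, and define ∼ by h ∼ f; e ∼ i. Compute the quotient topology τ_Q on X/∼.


X/∼ = {[e=i], [f=h], [g]}; |τ_Q| = 2.

Equivalence classes: [e=i], [f=h], [g].
Quotient map π: X → X/∼ sends e ↦ [e=i], f ↦ [f=h], g ↦ [g], h ↦ [f=h], i ↦ [e=i].
For each subset V ⊆ X/∼, compute π^{-1}(V) ⊆ X and check whether π^{-1}(V) ∈ τ. V is open in τ_Q iff π^{-1}(V) ∈ τ.
  V = {}: π^{-1}(V) = ∅ ∈ τ ✓.
  V = {[e=i]}: π^{-1}(V) = {e, i} ∉ τ ✗.
  V = {[f=h]}: π^{-1}(V) = {f, h} ∉ τ ✗.
  V = {[e=i], [f=h]}: π^{-1}(V) = {e, f, h, i} ∉ τ ✗.
  V = {[g]}: π^{-1}(V) = {g} ∉ τ ✗.
  V = {[e=i], [g]}: π^{-1}(V) = {e, g, i} ∉ τ ✗.
  V = {[f=h], [g]}: π^{-1}(V) = {f, g, h} ∉ τ ✗.
  V = {[e=i], [f=h], [g]}: π^{-1}(V) = {e, f, g, h, i} ∈ τ ✓.
Open sets in the quotient: τ_Q = {{}, {[e=i], [f=h], [g]}} (2 elements).


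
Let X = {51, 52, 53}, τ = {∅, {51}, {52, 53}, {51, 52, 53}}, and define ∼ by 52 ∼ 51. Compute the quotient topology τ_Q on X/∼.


X/∼ = {[51=52], [53]}; |τ_Q| = 2.

Equivalence classes: [51=52], [53].
Quotient map π: X → X/∼ sends 51 ↦ [51=52], 52 ↦ [51=52], 53 ↦ [53].
For each subset V ⊆ X/∼, compute π^{-1}(V) ⊆ X and check whether π^{-1}(V) ∈ τ. V is open in τ_Q iff π^{-1}(V) ∈ τ.
  V = {}: π^{-1}(V) = ∅ ∈ τ ✓.
  V = {[51=52]}: π^{-1}(V) = {51, 52} ∉ τ ✗.
  V = {[53]}: π^{-1}(V) = {53} ∉ τ ✗.
  V = {[51=52], [53]}: π^{-1}(V) = {51, 52, 53} ∈ τ ✓.
Open sets in the quotient: τ_Q = {{}, {[51=52], [53]}} (2 elements).


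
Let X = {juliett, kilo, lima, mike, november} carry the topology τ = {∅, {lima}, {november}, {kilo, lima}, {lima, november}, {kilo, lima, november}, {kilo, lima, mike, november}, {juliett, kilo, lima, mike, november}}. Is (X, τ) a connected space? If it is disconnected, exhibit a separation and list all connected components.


(X, τ) is connected.

Find clopen sets (U ∈ τ with X ∖ U ∈ τ):
  U = ∅, X ∖ U = {juliett, kilo, lima, mike, november} — both open, so U is clopen.
  U = {juliett, kilo, lima, mike, november}, X ∖ U = ∅ — both open, so U is clopen.
Only trivial clopens (∅ and X) exist, so (X, τ) is connected.
Compute connected components by grouping points that agree on all clopens:
  component: {juliett, kilo, lima, mike, november}


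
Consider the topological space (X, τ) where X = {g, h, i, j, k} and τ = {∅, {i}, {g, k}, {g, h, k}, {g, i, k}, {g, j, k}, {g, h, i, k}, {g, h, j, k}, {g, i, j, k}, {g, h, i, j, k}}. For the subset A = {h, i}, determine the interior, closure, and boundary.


int(A) = {i}, cl(A) = {h, i}, ∂A = {h}.

Closed sets in (X, τ) are complements of opens:
  closed(X, τ) = {∅, {h}, {i}, {j}, {h, i}, {h, j}, {i, j}, {h, i, j}, {g, h, j, k}, {g, h, i, j, k}}.
int(A) = ⋃ {U ∈ τ : U ⊆ A}. Opens contained in A: ∅, {i}.
Taking the union of these: int(A) = {i}.
cl(A) = ⋂ {C closed : A ⊆ C}. Closed sets containing A: {h, i}, {h, i, j}, {g, h, i, j, k}.
Intersecting these: cl(A) = {h, i}.
∂A = cl(A) ∖ int(A) = {h, i} ∖ {i} = {h}.


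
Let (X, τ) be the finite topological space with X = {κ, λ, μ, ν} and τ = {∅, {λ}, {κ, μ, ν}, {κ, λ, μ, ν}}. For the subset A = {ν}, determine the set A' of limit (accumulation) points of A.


A' = {κ, μ}

For each x ∈ X, list the open sets U ∈ τ with x ∈ U, then check whether U ∩ (A ∖ {x}) ≠ ∅ for every such U.
  x = κ: opens ∋ x are {κ, μ, ν}, {κ, λ, μ, ν}; each meets A ∖ {κ}, so x IS a limit point.
  x = λ: open {λ} ∋ x has {λ} ∩ (A ∖ {λ}) = ∅, so x is NOT a limit point.
  x = μ: opens ∋ x are {κ, μ, ν}, {κ, λ, μ, ν}; each meets A ∖ {μ}, so x IS a limit point.
  x = ν: open {κ, μ, ν} ∋ x has {κ, μ, ν} ∩ (A ∖ {ν}) = ∅, so x is NOT a limit point.
Collecting: A' = {κ, μ}.
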